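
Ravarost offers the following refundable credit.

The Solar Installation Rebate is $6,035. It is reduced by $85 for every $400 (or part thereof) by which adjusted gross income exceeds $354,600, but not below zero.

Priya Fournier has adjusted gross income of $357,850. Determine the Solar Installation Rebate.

Solar Installation Rebate: income exceeds $354,600 by $3,250, which is 9 full-or-partial $400 increments; reduction = 9 × $85 = $765, leaving $5,270.

$5,270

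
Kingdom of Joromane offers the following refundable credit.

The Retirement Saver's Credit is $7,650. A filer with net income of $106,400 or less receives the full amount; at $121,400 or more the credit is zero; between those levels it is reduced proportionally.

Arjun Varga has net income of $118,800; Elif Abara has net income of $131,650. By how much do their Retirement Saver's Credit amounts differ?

Arjun ($118,800): Retirement Saver's Credit: $118,800 is $12,400 into a $15,000 phase-out range, leaving 2,600/15,000 of the credit: $7,650 × 2,600/15,000 = $1,326.
Elif ($131,650): Retirement Saver's Credit: $131,650 is at or above $121,400, so the credit is $0.
Difference: |$1,326 − $0| = $1,326.

$1,326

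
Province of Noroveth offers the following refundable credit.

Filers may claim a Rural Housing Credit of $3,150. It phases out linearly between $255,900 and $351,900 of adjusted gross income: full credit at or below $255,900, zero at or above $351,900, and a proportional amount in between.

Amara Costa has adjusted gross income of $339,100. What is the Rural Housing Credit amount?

$420

Rural Housing Credit: $339,100 is $83,200 into a $96,000 phase-out range, leaving 12,800/96,000 of the credit: $3,150 × 12,800/96,000 = $420.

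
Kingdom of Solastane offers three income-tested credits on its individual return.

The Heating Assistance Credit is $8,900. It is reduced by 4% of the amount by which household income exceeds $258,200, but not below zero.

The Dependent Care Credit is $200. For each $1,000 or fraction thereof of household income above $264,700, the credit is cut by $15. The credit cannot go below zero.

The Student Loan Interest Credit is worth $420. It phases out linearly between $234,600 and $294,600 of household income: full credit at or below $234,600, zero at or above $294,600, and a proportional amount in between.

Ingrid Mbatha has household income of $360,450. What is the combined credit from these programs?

Heating Assistance Credit: 4% of the $102,250 excess over $258,200 is $4,090; credit = $8,900 − $4,090 = $4,810.
Dependent Care Credit: income exceeds $264,700 by $95,750 → 96 increments × $15 = $1,440 ≥ base, so the credit is $0.
Student Loan Interest Credit: $360,450 is at or above $294,600, so the credit is $0.
Total: $4,810 + $0 + $0 = $4,810.

$4,810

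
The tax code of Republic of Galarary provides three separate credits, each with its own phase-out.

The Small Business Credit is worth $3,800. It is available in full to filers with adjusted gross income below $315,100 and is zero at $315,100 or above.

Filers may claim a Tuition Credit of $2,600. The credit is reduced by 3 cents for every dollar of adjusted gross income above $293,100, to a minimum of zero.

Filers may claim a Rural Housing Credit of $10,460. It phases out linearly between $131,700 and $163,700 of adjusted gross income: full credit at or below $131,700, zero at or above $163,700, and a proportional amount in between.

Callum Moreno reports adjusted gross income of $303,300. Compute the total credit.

$6,094

Small Business Credit: $303,300 is below the $315,100 cutoff, so the full $3,800 applies.
Tuition Credit: 3% of the $10,200 excess over $293,100 is $306; credit = $2,600 − $306 = $2,294.
Rural Housing Credit: $303,300 is at or above $163,700, so the credit is $0.
Total: $3,800 + $2,294 + $0 = $6,094.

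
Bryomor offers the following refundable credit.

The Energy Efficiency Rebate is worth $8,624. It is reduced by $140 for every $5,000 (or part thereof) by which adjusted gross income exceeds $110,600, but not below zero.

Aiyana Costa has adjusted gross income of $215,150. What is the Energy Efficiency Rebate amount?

$5,684

Energy Efficiency Rebate: income exceeds $110,600 by $104,550, which is 21 full-or-partial $5,000 increments; reduction = 21 × $140 = $2,940, leaving $5,684.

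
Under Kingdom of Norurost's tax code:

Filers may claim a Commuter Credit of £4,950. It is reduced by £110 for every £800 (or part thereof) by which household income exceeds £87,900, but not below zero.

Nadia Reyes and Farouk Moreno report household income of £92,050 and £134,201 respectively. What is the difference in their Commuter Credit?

£4,290

Nadia (£92,050): Commuter Credit: income exceeds £87,900 by £4,150, which is 6 full-or-partial £800 increments; reduction = 6 × £110 = £660, leaving £4,290.
Farouk (£134,201): Commuter Credit: income exceeds £87,900 by £46,301 → 58 increments × £110 = £6,380 ≥ base, so the credit is £0.
Difference: |£4,290 − £0| = £4,290.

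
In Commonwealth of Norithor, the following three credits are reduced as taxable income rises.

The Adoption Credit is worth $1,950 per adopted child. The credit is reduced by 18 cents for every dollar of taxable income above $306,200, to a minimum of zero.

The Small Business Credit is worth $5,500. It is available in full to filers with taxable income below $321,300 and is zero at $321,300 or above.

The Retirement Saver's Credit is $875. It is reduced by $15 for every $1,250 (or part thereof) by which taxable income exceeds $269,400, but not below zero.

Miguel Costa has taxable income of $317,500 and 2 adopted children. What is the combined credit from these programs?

Adoption Credit: base = 2 × $1,950 = $3,900. 18% of the $11,300 excess over $306,200 is $2,034; credit = $3,900 − $2,034 = $1,866.
Small Business Credit: $317,500 is below the $321,300 cutoff, so the full $5,500 applies.
Retirement Saver's Credit: income exceeds $269,400 by $48,100, which is 39 full-or-partial $1,250 increments; reduction = 39 × $15 = $585, leaving $290.
Total: $1,866 + $5,500 + $290 = $7,656.

$7,656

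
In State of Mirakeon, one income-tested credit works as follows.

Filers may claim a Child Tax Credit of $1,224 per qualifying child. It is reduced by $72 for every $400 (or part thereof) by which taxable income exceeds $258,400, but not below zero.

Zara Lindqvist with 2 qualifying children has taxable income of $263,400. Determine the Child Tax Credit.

$1,512

Child Tax Credit: base = 2 × $1,224 = $2,448. income exceeds $258,400 by $5,000, which is 13 full-or-partial $400 increments; reduction = 13 × $72 = $936, leaving $1,512.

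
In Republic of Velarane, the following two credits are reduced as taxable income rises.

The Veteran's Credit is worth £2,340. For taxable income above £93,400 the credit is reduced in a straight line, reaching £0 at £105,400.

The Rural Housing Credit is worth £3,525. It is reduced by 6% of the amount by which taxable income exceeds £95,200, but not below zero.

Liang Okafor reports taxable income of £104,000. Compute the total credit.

Veteran's Credit: £104,000 is £10,600 into a £12,000 phase-out range, leaving 1,400/12,000 of the credit: £2,340 × 1,400/12,000 = £273.
Rural Housing Credit: 6% of the £8,800 excess over £95,200 is £528; credit = £3,525 − £528 = £2,997.
Total: £273 + £2,997 = £3,270.

£3,270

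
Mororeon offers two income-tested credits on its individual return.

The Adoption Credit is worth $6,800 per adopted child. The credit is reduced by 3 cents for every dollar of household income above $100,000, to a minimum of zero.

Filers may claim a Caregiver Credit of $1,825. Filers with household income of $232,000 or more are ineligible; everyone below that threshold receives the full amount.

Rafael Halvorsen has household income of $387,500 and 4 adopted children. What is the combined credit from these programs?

$18,575

Adoption Credit: base = 4 × $6,800 = $27,200. 3% of the $287,500 excess over $100,000 is $8,625; credit = $27,200 − $8,625 = $18,575.
Caregiver Credit: $387,500 meets or exceeds the $232,000 cutoff, so the credit is $0.
Total: $18,575 + $0 = $18,575.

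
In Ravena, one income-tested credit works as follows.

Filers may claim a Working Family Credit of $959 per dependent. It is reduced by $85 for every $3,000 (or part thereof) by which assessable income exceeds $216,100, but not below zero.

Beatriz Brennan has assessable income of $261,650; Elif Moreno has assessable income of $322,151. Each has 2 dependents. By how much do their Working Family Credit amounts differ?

$558

Beatriz ($261,650): Working Family Credit: base = 2 × $959 = $1,918. income exceeds $216,100 by $45,550, which is 16 full-or-partial $3,000 increments; reduction = 16 × $85 = $1,360, leaving $558.
Elif ($322,151): Working Family Credit: base = 2 × $959 = $1,918. income exceeds $216,100 by $106,051 → 36 increments × $85 = $3,060 ≥ base, so the credit is $0.
Difference: |$558 − $0| = $558.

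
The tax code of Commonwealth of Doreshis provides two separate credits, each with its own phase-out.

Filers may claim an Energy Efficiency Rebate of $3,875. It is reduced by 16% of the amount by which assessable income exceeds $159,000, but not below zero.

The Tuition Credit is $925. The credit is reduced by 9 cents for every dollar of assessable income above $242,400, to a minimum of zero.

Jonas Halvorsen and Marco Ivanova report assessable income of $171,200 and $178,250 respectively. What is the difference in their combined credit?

$1,128

Jonas ($171,200): Energy Efficiency Rebate: 16% of the $12,200 excess over $159,000 is $1,952; credit = $3,875 − $1,952 = $1,923. Tuition Credit: $171,200 is at or below the $242,400 threshold, so the full $925 applies. total $1,923 + $925 = $2,848
Marco ($178,250): Energy Efficiency Rebate: 16% of the $19,250 excess over $159,000 is $3,080; credit = $3,875 − $3,080 = $795. Tuition Credit: $178,250 is at or below the $242,400 threshold, so the full $925 applies. total $795 + $925 = $1,720
Difference: |$2,848 − $1,720| = $1,128.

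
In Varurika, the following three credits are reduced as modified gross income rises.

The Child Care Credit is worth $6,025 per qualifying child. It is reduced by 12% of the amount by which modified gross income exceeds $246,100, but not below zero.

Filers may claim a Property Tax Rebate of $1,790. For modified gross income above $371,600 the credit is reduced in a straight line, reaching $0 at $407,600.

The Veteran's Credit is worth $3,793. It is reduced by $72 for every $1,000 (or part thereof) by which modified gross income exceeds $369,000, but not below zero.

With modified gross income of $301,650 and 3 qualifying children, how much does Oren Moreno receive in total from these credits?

Child Care Credit: base = 3 × $6,025 = $18,075. 12% of the $55,550 excess over $246,100 is $6,666; credit = $18,075 − $6,666 = $11,409.
Property Tax Rebate: $301,650 is at or below the $371,600 threshold, so the full $1,790 applies.
Veteran's Credit: $301,650 is at or below the $369,000 threshold, so the full $3,793 applies.
Total: $11,409 + $1,790 + $3,793 = $16,992.

$16,992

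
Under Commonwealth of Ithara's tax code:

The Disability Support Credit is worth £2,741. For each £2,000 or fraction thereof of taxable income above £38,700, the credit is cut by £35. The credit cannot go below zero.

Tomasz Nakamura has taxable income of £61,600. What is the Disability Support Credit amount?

Disability Support Credit: income exceeds £38,700 by £22,900, which is 12 full-or-partial £2,000 increments; reduction = 12 × £35 = £420, leaving £2,321.

£2,321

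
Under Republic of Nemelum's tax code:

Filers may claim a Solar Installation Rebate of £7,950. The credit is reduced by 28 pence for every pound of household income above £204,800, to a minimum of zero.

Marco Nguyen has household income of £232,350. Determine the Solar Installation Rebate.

£236

Solar Installation Rebate: 28% of the £27,550 excess over £204,800 is £7,714; credit = £7,950 − £7,714 = £236.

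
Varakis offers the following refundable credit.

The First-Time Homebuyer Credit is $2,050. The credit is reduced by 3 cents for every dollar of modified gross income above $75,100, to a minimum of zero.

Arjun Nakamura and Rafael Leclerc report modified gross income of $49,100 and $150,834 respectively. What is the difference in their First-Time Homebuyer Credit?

$2,050

Arjun ($49,100): First-Time Homebuyer Credit: $49,100 is at or below the $75,100 threshold, so the full $2,050 applies.
Rafael ($150,834): First-Time Homebuyer Credit: 3% of the $75,734 excess over $75,100 is $2,272.02 ≥ base, so the credit is $0.
Difference: |$2,050 − $0| = $2,050.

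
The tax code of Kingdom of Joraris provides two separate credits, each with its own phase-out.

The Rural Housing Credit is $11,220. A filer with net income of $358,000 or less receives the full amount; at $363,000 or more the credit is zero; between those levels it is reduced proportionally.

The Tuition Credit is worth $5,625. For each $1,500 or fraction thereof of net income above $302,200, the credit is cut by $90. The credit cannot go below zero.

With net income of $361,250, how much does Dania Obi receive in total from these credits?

Rural Housing Credit: $361,250 is $3,250 into a $5,000 phase-out range, leaving 1,750/5,000 of the credit: $11,220 × 1,750/5,000 = $3,927.
Tuition Credit: income exceeds $302,200 by $59,050, which is 40 full-or-partial $1,500 increments; reduction = 40 × $90 = $3,600, leaving $2,025.
Total: $3,927 + $2,025 = $5,952.

$5,952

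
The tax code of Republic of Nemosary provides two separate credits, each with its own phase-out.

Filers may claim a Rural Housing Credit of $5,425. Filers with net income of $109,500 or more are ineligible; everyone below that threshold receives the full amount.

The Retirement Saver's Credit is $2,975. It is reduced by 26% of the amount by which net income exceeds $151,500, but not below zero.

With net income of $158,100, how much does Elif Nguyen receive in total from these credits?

Rural Housing Credit: $158,100 meets or exceeds the $109,500 cutoff, so the credit is $0.
Retirement Saver's Credit: 26% of the $6,600 excess over $151,500 is $1,716; credit = $2,975 − $1,716 = $1,259.
Total: $0 + $1,259 = $1,259.

$1,259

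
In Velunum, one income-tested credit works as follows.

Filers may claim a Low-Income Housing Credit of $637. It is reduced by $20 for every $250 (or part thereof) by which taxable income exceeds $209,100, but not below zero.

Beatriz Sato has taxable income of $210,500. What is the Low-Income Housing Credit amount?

$517

Low-Income Housing Credit: income exceeds $209,100 by $1,400, which is 6 full-or-partial $250 increments; reduction = 6 × $20 = $120, leaving $517.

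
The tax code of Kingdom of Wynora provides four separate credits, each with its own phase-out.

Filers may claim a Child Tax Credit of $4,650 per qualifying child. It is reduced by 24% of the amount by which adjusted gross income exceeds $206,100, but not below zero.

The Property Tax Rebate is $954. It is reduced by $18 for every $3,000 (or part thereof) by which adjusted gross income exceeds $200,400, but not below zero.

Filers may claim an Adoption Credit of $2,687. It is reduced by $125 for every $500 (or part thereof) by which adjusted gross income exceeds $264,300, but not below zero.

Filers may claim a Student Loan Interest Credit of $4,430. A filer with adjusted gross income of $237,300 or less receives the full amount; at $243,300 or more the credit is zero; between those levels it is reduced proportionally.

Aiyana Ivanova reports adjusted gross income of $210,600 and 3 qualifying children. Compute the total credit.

$20,869

Child Tax Credit: base = 3 × $4,650 = $13,950. 24% of the $4,500 excess over $206,100 is $1,080; credit = $13,950 − $1,080 = $12,870.
Property Tax Rebate: income exceeds $200,400 by $10,200, which is 4 full-or-partial $3,000 increments; reduction = 4 × $18 = $72, leaving $882.
Adoption Credit: $210,600 is at or below the $264,300 threshold, so the full $2,687 applies.
Student Loan Interest Credit: $210,600 is at or below the $237,300 threshold, so the full $4,430 applies.
Total: $12,870 + $882 + $2,687 + $4,430 = $20,869.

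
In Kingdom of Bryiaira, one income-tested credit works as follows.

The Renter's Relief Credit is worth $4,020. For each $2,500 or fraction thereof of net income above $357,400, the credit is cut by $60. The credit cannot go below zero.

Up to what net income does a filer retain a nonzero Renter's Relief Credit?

$522,400

After 66 increments the reduction is 66 × $60 = $3,960, leaving $60; one more increment wipes it out. Increment 66 ends at excess 66 × $2,500 = $165,000, so the highest qualifying income is $357,400 + $165,000 = $522,400.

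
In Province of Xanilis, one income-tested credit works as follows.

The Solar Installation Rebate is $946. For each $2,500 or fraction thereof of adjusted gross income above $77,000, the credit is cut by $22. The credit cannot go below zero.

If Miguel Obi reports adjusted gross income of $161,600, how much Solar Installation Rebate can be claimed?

$198

Solar Installation Rebate: income exceeds $77,000 by $84,600, which is 34 full-or-partial $2,500 increments; reduction = 34 × $22 = $748, leaving $198.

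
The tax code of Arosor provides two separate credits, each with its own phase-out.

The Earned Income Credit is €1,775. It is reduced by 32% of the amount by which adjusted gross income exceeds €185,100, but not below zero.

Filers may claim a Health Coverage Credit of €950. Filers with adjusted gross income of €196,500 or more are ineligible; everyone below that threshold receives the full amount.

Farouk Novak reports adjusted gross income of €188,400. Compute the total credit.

Earned Income Credit: 32% of the €3,300 excess over €185,100 is €1,056; credit = €1,775 − €1,056 = €719.
Health Coverage Credit: €188,400 is below the €196,500 cutoff, so the full €950 applies.
Total: €719 + €950 = €1,669.

€1,669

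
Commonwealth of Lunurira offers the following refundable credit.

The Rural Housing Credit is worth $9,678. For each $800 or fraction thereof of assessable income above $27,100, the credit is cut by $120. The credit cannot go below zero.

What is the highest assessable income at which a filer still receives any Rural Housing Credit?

$91,100

After 80 increments the reduction is 80 × $120 = $9,600, leaving $78; one more increment wipes it out. Increment 80 ends at excess 80 × $800 = $64,000, so the highest qualifying income is $27,100 + $64,000 = $91,100.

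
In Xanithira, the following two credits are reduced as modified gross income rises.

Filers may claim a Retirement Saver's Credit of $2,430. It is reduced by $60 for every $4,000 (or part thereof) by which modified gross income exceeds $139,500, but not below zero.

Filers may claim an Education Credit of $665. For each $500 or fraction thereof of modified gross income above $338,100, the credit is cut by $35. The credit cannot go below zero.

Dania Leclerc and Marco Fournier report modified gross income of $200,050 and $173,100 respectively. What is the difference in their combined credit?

Dania ($200,050): Retirement Saver's Credit: income exceeds $139,500 by $60,550, which is 16 full-or-partial $4,000 increments; reduction = 16 × $60 = $960, leaving $1,470. Education Credit: $200,050 is at or below the $338,100 threshold, so the full $665 applies. total $1,470 + $665 = $2,135
Marco ($173,100): Retirement Saver's Credit: income exceeds $139,500 by $33,600, which is 9 full-or-partial $4,000 increments; reduction = 9 × $60 = $540, leaving $1,890. Education Credit: $173,100 is at or below the $338,100 threshold, so the full $665 applies. total $1,890 + $665 = $2,555
Difference: |$2,135 − $2,555| = $420.

$420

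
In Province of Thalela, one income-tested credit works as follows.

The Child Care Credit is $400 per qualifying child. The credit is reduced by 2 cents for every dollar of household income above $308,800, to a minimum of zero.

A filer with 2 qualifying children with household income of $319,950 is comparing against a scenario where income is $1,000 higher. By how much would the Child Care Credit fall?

At $319,950 — base = 2 × $400 = $800. 2% of the $11,150 excess over $308,800 is $223; credit = $800 − $223 = $577.
At $320,950 — base = 2 × $400 = $800. 2% of the $12,150 excess over $308,800 is $243; credit = $800 − $243 = $557.
Lost: $577 − $557 = $20.

$20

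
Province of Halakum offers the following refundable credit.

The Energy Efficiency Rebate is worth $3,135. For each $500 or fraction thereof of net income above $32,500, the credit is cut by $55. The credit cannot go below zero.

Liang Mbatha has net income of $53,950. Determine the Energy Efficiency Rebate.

$770

Energy Efficiency Rebate: income exceeds $32,500 by $21,450, which is 43 full-or-partial $500 increments; reduction = 43 × $55 = $2,365, leaving $770.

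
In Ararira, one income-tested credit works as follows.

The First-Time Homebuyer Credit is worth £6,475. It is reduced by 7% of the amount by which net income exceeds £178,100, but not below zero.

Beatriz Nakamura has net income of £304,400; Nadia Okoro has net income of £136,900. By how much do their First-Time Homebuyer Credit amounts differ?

Beatriz (£304,400): First-Time Homebuyer Credit: 7% of the £126,300 excess over £178,100 is £8,841 ≥ base, so the credit is £0.
Nadia (£136,900): First-Time Homebuyer Credit: £136,900 is at or below the £178,100 threshold, so the full £6,475 applies.
Difference: |£0 − £6,475| = £6,475.

£6,475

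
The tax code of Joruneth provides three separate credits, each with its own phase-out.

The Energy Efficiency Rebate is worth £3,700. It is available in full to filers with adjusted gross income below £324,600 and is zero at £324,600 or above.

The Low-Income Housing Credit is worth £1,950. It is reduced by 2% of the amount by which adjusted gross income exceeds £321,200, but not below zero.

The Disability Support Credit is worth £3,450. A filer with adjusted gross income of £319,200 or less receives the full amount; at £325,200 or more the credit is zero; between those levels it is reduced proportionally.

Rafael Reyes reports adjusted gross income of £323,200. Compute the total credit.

Energy Efficiency Rebate: £323,200 is below the £324,600 cutoff, so the full £3,700 applies.
Low-Income Housing Credit: 2% of the £2,000 excess over £321,200 is £40; credit = £1,950 − £40 = £1,910.
Disability Support Credit: £323,200 is £4,000 into a £6,000 phase-out range, leaving 2,000/6,000 of the credit: £3,450 × 2,000/6,000 = £1,150.
Total: £3,700 + £1,910 + £1,150 = £6,760.

£6,760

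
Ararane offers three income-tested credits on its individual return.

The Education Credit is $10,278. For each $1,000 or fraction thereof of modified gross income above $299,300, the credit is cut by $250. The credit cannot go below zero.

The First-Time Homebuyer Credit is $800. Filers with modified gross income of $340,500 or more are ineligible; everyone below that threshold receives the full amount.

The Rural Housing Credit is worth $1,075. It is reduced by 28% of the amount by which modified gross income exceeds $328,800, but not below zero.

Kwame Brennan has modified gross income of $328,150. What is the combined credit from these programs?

Education Credit: income exceeds $299,300 by $28,850, which is 29 full-or-partial $1,000 increments; reduction = 29 × $250 = $7,250, leaving $3,028.
First-Time Homebuyer Credit: $328,150 is below the $340,500 cutoff, so the full $800 applies.
Rural Housing Credit: $328,150 is at or below the $328,800 threshold, so the full $1,075 applies.
Total: $3,028 + $800 + $1,075 = $4,903.

$4,903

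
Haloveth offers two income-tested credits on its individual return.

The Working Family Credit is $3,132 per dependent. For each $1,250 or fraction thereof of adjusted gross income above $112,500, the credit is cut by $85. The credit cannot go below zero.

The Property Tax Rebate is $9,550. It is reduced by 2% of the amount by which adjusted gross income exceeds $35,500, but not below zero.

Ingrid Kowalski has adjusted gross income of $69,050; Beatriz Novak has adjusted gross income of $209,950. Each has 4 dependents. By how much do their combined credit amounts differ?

$9,448

Ingrid ($69,050): Working Family Credit: base = 4 × $3,132 = $12,528. $69,050 is at or below the $112,500 threshold, so the full $12,528 applies. Property Tax Rebate: 2% of the $33,550 excess over $35,500 is $671; credit = $9,550 − $671 = $8,879. total $12,528 + $8,879 = $21,407
Beatriz ($209,950): Working Family Credit: base = 4 × $3,132 = $12,528. income exceeds $112,500 by $97,450, which is 78 full-or-partial $1,250 increments; reduction = 78 × $85 = $6,630, leaving $5,898. Property Tax Rebate: 2% of the $174,450 excess over $35,500 is $3,489; credit = $9,550 − $3,489 = $6,061. total $5,898 + $6,061 = $11,959
Difference: |$21,407 − $11,959| = $9,448.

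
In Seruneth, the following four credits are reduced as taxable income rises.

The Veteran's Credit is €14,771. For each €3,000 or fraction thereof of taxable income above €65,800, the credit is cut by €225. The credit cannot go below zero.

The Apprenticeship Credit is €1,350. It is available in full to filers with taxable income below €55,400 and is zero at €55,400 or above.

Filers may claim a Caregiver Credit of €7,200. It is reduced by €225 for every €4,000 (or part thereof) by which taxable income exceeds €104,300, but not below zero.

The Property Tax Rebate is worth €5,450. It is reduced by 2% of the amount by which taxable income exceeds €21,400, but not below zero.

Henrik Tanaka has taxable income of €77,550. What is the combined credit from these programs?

€25,398

Veteran's Credit: income exceeds €65,800 by €11,750, which is 4 full-or-partial €3,000 increments; reduction = 4 × €225 = €900, leaving €13,871.
Apprenticeship Credit: €77,550 meets or exceeds the €55,400 cutoff, so the credit is €0.
Caregiver Credit: €77,550 is at or below the €104,300 threshold, so the full €7,200 applies.
Property Tax Rebate: 2% of the €56,150 excess over €21,400 is €1,123; credit = €5,450 − €1,123 = €4,327.
Total: €13,871 + €0 + €7,200 + €4,327 = €25,398.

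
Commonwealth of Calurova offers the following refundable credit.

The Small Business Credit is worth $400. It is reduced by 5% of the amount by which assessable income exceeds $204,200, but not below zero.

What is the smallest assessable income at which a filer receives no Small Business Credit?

$212,200

The credit falls by 5% of each dollar above $204,200, so it reaches zero when the excess is $400 / 5% = $8,000: income = $204,200 + $8,000 = $212,200.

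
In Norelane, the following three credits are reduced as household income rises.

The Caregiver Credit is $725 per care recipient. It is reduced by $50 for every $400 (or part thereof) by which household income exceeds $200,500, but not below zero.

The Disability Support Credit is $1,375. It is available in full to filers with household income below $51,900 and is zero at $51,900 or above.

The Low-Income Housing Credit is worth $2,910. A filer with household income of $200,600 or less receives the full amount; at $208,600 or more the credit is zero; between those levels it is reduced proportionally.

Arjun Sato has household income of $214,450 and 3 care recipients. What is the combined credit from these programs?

$425

Caregiver Credit: base = 3 × $725 = $2,175. income exceeds $200,500 by $13,950, which is 35 full-or-partial $400 increments; reduction = 35 × $50 = $1,750, leaving $425.
Disability Support Credit: $214,450 meets or exceeds the $51,900 cutoff, so the credit is $0.
Low-Income Housing Credit: $214,450 is at or above $208,600, so the credit is $0.
Total: $425 + $0 + $0 = $425.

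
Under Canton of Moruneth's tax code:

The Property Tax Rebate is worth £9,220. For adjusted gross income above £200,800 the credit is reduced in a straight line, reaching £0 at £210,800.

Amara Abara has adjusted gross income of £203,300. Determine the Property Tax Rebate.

£6,915

Property Tax Rebate: £203,300 is £2,500 into a £10,000 phase-out range, leaving 7,500/10,000 of the credit: £9,220 × 7,500/10,000 = £6,915.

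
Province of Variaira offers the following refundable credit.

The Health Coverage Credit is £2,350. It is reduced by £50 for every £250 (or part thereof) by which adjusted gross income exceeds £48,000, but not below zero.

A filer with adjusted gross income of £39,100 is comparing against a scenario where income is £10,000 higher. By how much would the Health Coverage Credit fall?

£250

At £39,100 — £39,100 is at or below the £48,000 threshold, so the full £2,350 applies.
At £49,100 — income exceeds £48,000 by £1,100, which is 5 full-or-partial £250 increments; reduction = 5 × £50 = £250, leaving £2,100.
Lost: £2,350 − £2,100 = £250.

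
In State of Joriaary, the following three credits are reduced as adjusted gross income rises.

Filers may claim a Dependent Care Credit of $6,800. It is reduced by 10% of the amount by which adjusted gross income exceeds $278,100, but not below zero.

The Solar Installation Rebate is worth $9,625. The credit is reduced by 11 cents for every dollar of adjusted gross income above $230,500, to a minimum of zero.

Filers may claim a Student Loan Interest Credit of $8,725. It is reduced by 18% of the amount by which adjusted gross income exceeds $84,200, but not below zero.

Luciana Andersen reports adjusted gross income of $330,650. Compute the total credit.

Dependent Care Credit: 10% of the $52,550 excess over $278,100 is $5,255; credit = $6,800 − $5,255 = $1,545.
Solar Installation Rebate: 11% of the $100,150 excess over $230,500 is $11,016.50 ≥ base, so the credit is $0.
Student Loan Interest Credit: 18% of the $246,450 excess over $84,200 is $44,361 ≥ base, so the credit is $0.
Total: $1,545 + $0 + $0 = $1,545.

$1,545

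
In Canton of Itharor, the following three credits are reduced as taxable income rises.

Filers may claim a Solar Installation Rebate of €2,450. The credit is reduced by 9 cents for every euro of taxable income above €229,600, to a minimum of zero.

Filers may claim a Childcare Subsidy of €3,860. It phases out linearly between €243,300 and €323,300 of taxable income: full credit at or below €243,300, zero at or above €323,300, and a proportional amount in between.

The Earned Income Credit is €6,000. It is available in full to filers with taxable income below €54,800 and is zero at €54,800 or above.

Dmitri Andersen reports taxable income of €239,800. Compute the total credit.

€5,392

Solar Installation Rebate: 9% of the €10,200 excess over €229,600 is €918; credit = €2,450 − €918 = €1,532.
Childcare Subsidy: €239,800 is at or below the €243,300 threshold, so the full €3,860 applies.
Earned Income Credit: €239,800 meets or exceeds the €54,800 cutoff, so the credit is €0.
Total: €1,532 + €3,860 + €0 = €5,392.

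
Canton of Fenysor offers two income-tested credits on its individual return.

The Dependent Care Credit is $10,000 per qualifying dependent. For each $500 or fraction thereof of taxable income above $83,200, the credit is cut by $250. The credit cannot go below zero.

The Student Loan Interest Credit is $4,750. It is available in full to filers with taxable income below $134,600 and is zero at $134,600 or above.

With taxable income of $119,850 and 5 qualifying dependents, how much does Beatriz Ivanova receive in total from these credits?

$36,250

Dependent Care Credit: base = 5 × $10,000 = $50,000. income exceeds $83,200 by $36,650, which is 74 full-or-partial $500 increments; reduction = 74 × $250 = $18,500, leaving $31,500.
Student Loan Interest Credit: $119,850 is below the $134,600 cutoff, so the full $4,750 applies.
Total: $31,500 + $4,750 = $36,250.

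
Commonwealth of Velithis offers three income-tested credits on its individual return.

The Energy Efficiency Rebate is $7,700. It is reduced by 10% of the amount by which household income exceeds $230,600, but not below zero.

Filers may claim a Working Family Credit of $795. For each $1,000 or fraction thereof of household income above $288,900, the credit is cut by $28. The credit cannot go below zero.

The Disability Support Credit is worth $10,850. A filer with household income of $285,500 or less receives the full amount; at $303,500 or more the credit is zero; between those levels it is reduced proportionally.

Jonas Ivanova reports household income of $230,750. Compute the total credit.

Energy Efficiency Rebate: 10% of the $150 excess over $230,600 is $15; credit = $7,700 − $15 = $7,685.
Working Family Credit: $230,750 is at or below the $288,900 threshold, so the full $795 applies.
Disability Support Credit: $230,750 is at or below the $285,500 threshold, so the full $10,850 applies.
Total: $7,685 + $795 + $10,850 = $19,330.

$19,330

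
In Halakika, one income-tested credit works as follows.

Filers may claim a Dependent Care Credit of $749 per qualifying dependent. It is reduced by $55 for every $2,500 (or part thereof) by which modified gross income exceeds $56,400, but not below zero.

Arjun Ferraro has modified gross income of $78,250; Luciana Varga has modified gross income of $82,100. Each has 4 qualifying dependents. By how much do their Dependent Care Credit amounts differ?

Arjun ($78,250): Dependent Care Credit: base = 4 × $749 = $2,996. income exceeds $56,400 by $21,850, which is 9 full-or-partial $2,500 increments; reduction = 9 × $55 = $495, leaving $2,501.
Luciana ($82,100): Dependent Care Credit: base = 4 × $749 = $2,996. income exceeds $56,400 by $25,700, which is 11 full-or-partial $2,500 increments; reduction = 11 × $55 = $605, leaving $2,391.
Difference: |$2,501 − $2,391| = $110.

$110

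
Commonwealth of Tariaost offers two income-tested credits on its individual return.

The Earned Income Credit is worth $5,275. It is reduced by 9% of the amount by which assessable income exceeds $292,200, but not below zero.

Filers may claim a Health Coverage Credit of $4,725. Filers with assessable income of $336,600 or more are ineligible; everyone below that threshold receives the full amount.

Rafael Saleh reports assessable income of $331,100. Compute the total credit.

Earned Income Credit: 9% of the $38,900 excess over $292,200 is $3,501; credit = $5,275 − $3,501 = $1,774.
Health Coverage Credit: $331,100 is below the $336,600 cutoff, so the full $4,725 applies.
Total: $1,774 + $4,725 = $6,499.

$6,499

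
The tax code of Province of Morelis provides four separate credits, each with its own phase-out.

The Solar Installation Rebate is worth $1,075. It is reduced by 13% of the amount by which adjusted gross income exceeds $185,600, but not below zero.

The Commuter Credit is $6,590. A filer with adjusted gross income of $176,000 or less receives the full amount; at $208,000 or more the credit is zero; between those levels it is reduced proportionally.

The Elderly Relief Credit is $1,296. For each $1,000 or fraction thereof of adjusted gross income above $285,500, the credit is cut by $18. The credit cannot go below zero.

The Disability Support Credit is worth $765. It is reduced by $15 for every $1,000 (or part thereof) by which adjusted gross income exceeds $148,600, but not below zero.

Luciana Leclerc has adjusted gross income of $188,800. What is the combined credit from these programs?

$6,059

Solar Installation Rebate: 13% of the $3,200 excess over $185,600 is $416; credit = $1,075 − $416 = $659.
Commuter Credit: $188,800 is $12,800 into a $32,000 phase-out range, leaving 19,200/32,000 of the credit: $6,590 × 19,200/32,000 = $3,954.
Elderly Relief Credit: $188,800 is at or below the $285,500 threshold, so the full $1,296 applies.
Disability Support Credit: income exceeds $148,600 by $40,200, which is 41 full-or-partial $1,000 increments; reduction = 41 × $15 = $615, leaving $150.
Total: $659 + $3,954 + $1,296 + $150 = $6,059.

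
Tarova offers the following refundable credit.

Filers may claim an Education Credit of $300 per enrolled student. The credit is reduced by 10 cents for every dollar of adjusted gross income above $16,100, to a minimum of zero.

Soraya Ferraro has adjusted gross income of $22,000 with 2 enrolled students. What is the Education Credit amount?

$10

Education Credit: base = 2 × $300 = $600. 10% of the $5,900 excess over $16,100 is $590; credit = $600 − $590 = $10.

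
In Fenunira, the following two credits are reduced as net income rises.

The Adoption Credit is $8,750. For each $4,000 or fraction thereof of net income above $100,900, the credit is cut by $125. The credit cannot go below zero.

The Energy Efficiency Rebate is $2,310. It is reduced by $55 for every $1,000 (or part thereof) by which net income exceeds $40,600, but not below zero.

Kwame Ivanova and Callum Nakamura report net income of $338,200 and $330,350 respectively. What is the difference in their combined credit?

Kwame ($338,200): Adoption Credit: income exceeds $100,900 by $237,300, which is 60 full-or-partial $4,000 increments; reduction = 60 × $125 = $7,500, leaving $1,250. Energy Efficiency Rebate: income exceeds $40,600 by $297,600 → 298 increments × $55 = $16,390 ≥ base, so the credit is $0. total $1,250 + $0 = $1,250
Callum ($330,350): Adoption Credit: income exceeds $100,900 by $229,450, which is 58 full-or-partial $4,000 increments; reduction = 58 × $125 = $7,250, leaving $1,500. Energy Efficiency Rebate: income exceeds $40,600 by $289,750 → 290 increments × $55 = $15,950 ≥ base, so the credit is $0. total $1,500 + $0 = $1,500
Difference: |$1,250 − $1,500| = $250.

$250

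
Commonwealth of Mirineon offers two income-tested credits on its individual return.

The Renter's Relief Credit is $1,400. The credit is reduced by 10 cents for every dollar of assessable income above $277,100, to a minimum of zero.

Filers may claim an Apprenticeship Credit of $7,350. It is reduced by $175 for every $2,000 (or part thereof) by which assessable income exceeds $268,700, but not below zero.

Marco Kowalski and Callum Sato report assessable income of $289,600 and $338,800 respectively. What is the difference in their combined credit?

Marco ($289,600): Renter's Relief Credit: 10% of the $12,500 excess over $277,100 is $1,250; credit = $1,400 − $1,250 = $150. Apprenticeship Credit: income exceeds $268,700 by $20,900, which is 11 full-or-partial $2,000 increments; reduction = 11 × $175 = $1,925, leaving $5,425. total $150 + $5,425 = $5,575
Callum ($338,800): Renter's Relief Credit: 10% of the $61,700 excess over $277,100 is $6,170 ≥ base, so the credit is $0. Apprenticeship Credit: income exceeds $268,700 by $70,100, which is 36 full-or-partial $2,000 increments; reduction = 36 × $175 = $6,300, leaving $1,050. total $0 + $1,050 = $1,050
Difference: |$5,575 − $1,050| = $4,525.

$4,525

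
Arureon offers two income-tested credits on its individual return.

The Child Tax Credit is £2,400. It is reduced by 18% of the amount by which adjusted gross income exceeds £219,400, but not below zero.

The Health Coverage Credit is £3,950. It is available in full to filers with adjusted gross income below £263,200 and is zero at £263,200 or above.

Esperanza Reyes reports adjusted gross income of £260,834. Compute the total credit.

Child Tax Credit: 18% of the £41,434 excess over £219,400 is £7,458.12 ≥ base, so the credit is £0.
Health Coverage Credit: £260,834 is below the £263,200 cutoff, so the full £3,950 applies.
Total: £0 + £3,950 = £3,950.

£3,950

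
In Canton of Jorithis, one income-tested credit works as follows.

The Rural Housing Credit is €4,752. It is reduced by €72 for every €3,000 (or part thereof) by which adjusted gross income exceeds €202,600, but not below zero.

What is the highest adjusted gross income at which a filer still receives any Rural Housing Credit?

After 65 increments the reduction is 65 × €72 = €4,680, leaving €72; one more increment wipes it out. Increment 65 ends at excess 65 × €3,000 = €195,000, so the highest qualifying income is €202,600 + €195,000 = €397,600.

€397,600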